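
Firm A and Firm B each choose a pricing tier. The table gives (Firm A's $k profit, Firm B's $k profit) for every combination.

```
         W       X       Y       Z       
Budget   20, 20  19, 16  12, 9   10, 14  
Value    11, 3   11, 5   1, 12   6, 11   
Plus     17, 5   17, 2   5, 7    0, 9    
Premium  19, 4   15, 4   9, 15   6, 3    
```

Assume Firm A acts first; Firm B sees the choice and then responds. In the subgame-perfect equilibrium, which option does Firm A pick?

Solve by backward induction (Firm A leads).
- Budget: BR = W, leader payoff 20.
- Value: BR = Y, leader payoff 1.
- Plus: BR = Z, leader payoff 0.
- Premium: BR = Y, leader payoff 9.
Firm A's induced payoffs are 20, 1, 0, 9, so Firm A commits to Budget. Subgame-perfect outcome: (Budget, W) with payoffs (20, 20).

Budget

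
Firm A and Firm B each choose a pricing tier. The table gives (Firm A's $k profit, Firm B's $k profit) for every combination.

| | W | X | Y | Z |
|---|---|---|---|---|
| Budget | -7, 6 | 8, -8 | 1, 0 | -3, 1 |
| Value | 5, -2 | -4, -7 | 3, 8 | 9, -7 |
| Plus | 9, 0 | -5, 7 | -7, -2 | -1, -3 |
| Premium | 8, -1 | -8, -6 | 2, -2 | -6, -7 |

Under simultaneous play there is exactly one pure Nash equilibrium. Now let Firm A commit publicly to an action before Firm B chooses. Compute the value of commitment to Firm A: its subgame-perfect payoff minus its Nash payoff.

5

Solve by backward induction (Firm A leads).
- Budget: Firm B compares 6, -8, 0, 1 and picks W; Firm A would get -7.
- Value: Firm B compares -2, -7, 8, -7 and picks Y; Firm A would get 3.
- Plus: Firm B compares 0, 7, -2, -3 and picks X; Firm A would get -5.
- Premium: Firm B compares -1, -6, -2, -7 and picks W; Firm A would get 8.
Firm A's induced payoffs are -7, 3, -5, 8, so Firm A commits to Premium. Subgame-perfect outcome: (Premium, W) with payoffs (8, -1).
Under simultaneous play:
Firm A's best replies: W→Plus; X→Budget; Y→Value; Z→Value.
Firm B's best replies: Budget→W; Value→Y; Plus→X; Premium→W.
Only (Value, Y) has each player best-responding; Nash payoffs (3, 8).
Firm A's commitment gain: 8 − 3 = 5.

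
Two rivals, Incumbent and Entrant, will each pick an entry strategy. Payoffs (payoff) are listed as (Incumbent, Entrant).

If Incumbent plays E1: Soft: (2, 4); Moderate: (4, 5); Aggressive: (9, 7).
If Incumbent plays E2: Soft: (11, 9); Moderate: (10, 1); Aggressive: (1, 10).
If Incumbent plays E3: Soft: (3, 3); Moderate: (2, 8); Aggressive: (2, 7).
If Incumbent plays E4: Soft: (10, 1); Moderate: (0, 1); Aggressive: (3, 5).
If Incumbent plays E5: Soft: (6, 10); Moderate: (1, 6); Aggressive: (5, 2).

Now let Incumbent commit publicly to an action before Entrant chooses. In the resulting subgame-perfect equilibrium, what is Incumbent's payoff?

Work backward from Entrant's decision.
- E1 → Entrant plays Aggressive (best of 4, 5, 7); Incumbent gets 9.
- E2 → Entrant plays Aggressive (best of 9, 1, 10); Incumbent gets 1.
- E3 → Entrant plays Moderate (best of 3, 8, 7); Incumbent gets 2.
- E4 → Entrant plays Aggressive (best of 1, 1, 5); Incumbent gets 3.
- E5 → Entrant plays Soft (best of 10, 6, 2); Incumbent gets 6.
Incumbent's induced payoffs are 9, 1, 2, 3, 6, so Incumbent commits to E1. Subgame-perfect outcome: (E1, Aggressive) with payoffs (9, 7).

9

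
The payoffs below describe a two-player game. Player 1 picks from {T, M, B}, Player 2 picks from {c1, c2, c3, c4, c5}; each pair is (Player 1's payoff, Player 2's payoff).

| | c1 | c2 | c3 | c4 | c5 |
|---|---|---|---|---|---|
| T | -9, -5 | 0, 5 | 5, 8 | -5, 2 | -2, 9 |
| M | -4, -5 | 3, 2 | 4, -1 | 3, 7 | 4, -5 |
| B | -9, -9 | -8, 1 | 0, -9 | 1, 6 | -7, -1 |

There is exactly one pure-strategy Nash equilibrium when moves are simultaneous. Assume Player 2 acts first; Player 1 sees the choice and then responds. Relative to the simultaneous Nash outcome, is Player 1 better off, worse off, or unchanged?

Work backward from Player 1's decision.
- c1: BR = M, leader payoff -5.
- c2: BR = M, leader payoff 2.
- c3: BR = T, leader payoff 8.
- c4: BR = M, leader payoff 7.
- c5: BR = M, leader payoff -5.
Player 2's induced payoffs are -5, 2, 8, 7, -5, so Player 2 commits to c3. Subgame-perfect outcome: (T, c3) with payoffs (5, 8).
Now find the simultaneous Nash equilibrium.
Player 1's best replies: c1→M; c2→M; c3→T; c4→M; c5→M.
Player 2's best replies: T→c5; M→c4; B→c4.
Only (M, c4) has each player best-responding; Nash payoffs (3, 7).
Player 1 earns 5 sequentially versus 3 at the Nash outcome: better off.

better off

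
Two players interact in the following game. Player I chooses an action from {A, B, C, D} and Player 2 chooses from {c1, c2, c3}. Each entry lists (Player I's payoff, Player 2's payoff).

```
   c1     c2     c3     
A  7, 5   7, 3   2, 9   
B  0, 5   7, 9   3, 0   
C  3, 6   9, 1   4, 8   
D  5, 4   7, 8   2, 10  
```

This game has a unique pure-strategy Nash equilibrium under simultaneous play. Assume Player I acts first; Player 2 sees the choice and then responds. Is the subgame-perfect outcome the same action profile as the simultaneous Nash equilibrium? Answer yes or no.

Backward induction with Player I moving first.
- A: Player 2 compares 5, 3, 9 and picks c3; Player I would get 2.
- B: Player 2 compares 5, 9, 0 and picks c2; Player I would get 7.
- C: Player 2 compares 6, 1, 8 and picks c3; Player I would get 4.
- D: Player 2 compares 4, 8, 10 and picks c3; Player I would get 2.
Player I's induced payoffs are 2, 7, 4, 2, so Player I commits to B. Subgame-perfect outcome: (B, c2) with payoffs (7, 9).
For the simultaneous game, intersect best replies.
Player I's best replies: c1→A; c2→C; c3→C.
Player 2's best replies: A→c3; B→c2; C→c3; D→c3.
The unique mutual best reply is (C, c3), giving (4, 8).
Sequential outcome (B, c2) differs from the Nash profile (C, c3).

no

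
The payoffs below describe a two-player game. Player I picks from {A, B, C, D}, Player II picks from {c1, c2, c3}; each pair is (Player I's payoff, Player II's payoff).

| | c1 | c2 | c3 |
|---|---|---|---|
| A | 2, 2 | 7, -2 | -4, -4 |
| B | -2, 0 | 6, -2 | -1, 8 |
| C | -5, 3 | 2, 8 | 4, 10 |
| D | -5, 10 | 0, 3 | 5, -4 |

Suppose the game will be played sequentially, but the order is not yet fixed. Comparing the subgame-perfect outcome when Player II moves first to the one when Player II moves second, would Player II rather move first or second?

second

If Player I leads: Player II's best replies are A→c1, B→c3, C→c3, D→c1; Player I's induced payoffs 2, -1, 4, -5; outcome (C, c3), payoffs (4, 10).
If Player II leads: Player I's best replies are c1→A, c2→A, c3→D; Player II's induced payoffs 2, -2, -4; outcome (A, c1), payoffs (2, 2).
Player II gets 2 moving first and 10 moving second, so Player II prefers to move second.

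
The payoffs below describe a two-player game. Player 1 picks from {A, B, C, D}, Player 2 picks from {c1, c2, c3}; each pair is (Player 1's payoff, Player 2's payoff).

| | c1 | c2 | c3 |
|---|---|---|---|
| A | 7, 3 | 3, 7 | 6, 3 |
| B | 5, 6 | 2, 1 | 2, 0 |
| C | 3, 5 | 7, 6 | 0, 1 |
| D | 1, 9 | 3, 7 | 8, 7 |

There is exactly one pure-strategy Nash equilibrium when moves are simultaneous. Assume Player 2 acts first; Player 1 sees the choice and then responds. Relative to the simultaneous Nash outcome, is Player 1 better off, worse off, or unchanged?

better off

Solve by backward induction (Player 2 leads).
- c1: Player 1 compares 7, 5, 3, 1 and picks A; Player 2 would get 3.
- c2: Player 1 compares 3, 2, 7, 3 and picks C; Player 2 would get 6.
- c3: Player 1 compares 6, 2, 0, 8 and picks D; Player 2 would get 7.
Player 2's induced payoffs are 3, 6, 7, so Player 2 commits to c3. Subgame-perfect outcome: (D, c3) with payoffs (8, 7).
Now find the simultaneous Nash equilibrium.
Player 1's best replies: c1→A; c2→C; c3→D.
Player 2's best replies: A→c2; B→c1; C→c2; D→c1.
Only (C, c2) has each player best-responding; Nash payoffs (7, 6).
Player 1 earns 8 sequentially versus 7 at the Nash outcome: better off.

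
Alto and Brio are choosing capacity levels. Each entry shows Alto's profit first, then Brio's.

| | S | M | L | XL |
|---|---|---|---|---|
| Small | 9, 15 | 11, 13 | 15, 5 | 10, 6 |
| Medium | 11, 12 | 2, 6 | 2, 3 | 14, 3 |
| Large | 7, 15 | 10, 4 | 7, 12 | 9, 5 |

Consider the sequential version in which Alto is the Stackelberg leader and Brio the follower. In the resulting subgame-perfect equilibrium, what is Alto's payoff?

11

Solve by backward induction (Alto leads).
- Small → Brio plays S (best of 15, 13, 5, 6); Alto gets 9.
- Medium → Brio plays S (best of 12, 6, 3, 3); Alto gets 11.
- Large → Brio plays S (best of 15, 4, 12, 5); Alto gets 7.
Alto's induced payoffs are 9, 11, 7, so Alto commits to Medium. Subgame-perfect outcome: (Medium, S) with payoffs (11, 12).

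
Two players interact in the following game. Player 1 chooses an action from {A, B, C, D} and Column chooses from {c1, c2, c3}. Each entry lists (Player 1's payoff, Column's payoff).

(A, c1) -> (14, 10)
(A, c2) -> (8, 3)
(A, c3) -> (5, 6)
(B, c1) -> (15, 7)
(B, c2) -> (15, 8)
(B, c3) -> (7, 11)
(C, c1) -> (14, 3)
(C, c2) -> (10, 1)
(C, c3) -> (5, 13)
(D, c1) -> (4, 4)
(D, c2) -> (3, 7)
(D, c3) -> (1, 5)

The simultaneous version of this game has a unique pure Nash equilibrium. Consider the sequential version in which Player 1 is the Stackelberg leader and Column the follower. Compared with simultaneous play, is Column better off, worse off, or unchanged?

worse off

Solve by backward induction (Player 1 leads).
- A: BR = c1, leader payoff 14.
- B: BR = c3, leader payoff 7.
- C: BR = c3, leader payoff 5.
- D: BR = c2, leader payoff 3.
Player 1's induced payoffs are 14, 7, 5, 3, so Player 1 commits to A. Subgame-perfect outcome: (A, c1) with payoffs (14, 10).
For the simultaneous game, intersect best replies.
Player 1's best replies: c1→B; c2→B; c3→B.
Column's best replies: A→c1; B→c3; C→c3; D→c2.
Only (B, c3) has each player best-responding; Nash payoffs (7, 11).
Column earns 10 sequentially versus 11 at the Nash outcome: worse off.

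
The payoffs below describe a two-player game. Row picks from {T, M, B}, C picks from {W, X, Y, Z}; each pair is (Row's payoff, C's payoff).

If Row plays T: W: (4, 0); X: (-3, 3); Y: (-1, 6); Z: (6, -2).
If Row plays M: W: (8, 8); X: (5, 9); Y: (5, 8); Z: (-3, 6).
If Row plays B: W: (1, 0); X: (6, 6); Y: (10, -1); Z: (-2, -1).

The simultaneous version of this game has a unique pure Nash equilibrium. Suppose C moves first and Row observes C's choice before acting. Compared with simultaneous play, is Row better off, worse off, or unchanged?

better off

Row best-responds to each possible C move:
- W → Row plays M (best of 4, 8, 1); C gets 8.
- X → Row plays B (best of -3, 5, 6); C gets 6.
- Y → Row plays B (best of -1, 5, 10); C gets -1.
- Z → Row plays T (best of 6, -3, -2); C gets -2.
Among 8, 6, -1, -2, the best is 8 at W. Subgame-perfect outcome: (M, W) with payoffs (8, 8).
Under simultaneous play:
Row's best replies: W→M; X→B; Y→B; Z→T.
C's best replies: T→Y; M→X; B→X.
The unique mutual best reply is (B, X), giving (6, 6).
Row earns 8 sequentially versus 6 at the Nash outcome: better off.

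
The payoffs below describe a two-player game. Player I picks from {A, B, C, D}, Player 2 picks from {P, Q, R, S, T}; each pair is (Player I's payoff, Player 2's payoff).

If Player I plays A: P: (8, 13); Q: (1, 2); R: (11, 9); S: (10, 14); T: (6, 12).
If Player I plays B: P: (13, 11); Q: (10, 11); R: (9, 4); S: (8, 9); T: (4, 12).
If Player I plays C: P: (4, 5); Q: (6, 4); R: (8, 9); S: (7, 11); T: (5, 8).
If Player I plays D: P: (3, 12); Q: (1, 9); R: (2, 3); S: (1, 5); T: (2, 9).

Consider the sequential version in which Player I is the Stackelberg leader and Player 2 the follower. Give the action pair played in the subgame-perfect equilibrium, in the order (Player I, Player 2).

(A, S)

Solve by backward induction (Player I leads).
- A → Player 2 plays S (best of 13, 2, 9, 14, 12); Player I gets 10.
- B → Player 2 plays T (best of 11, 11, 4, 9, 12); Player I gets 4.
- C → Player 2 plays S (best of 5, 4, 9, 11, 8); Player I gets 7.
- D → Player 2 plays P (best of 12, 9, 3, 5, 9); Player I gets 3.
Player I's induced payoffs are 10, 4, 7, 3, so Player I commits to A. Subgame-perfect outcome: (A, S) with payoffs (10, 14).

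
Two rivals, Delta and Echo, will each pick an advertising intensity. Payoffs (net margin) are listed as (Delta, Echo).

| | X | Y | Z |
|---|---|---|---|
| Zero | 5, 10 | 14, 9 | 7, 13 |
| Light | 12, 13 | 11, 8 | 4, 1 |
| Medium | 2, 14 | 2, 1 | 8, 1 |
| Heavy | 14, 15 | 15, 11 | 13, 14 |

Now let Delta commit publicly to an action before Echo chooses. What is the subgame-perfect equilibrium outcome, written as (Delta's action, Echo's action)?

Work backward from Echo's decision.
- Zero: BR = Z, leader payoff 7.
- Light: BR = X, leader payoff 12.
- Medium: BR = X, leader payoff 2.
- Heavy: BR = X, leader payoff 14.
Delta's induced payoffs are 7, 12, 2, 14, so Delta commits to Heavy. Subgame-perfect outcome: (Heavy, X) with payoffs (14, 15).

(Heavy, X)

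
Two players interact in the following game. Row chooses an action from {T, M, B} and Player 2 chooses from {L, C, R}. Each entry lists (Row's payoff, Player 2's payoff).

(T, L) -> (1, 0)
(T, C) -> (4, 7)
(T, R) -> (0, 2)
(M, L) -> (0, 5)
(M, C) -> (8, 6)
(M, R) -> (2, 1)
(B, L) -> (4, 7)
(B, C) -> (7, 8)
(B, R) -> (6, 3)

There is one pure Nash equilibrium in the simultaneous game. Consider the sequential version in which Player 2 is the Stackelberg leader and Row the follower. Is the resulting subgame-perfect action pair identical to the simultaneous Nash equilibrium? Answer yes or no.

Backward induction with Player 2 moving first.
- L: Row compares 1, 0, 4 and picks B; Player 2 would get 7.
- C: Row compares 4, 8, 7 and picks M; Player 2 would get 6.
- R: Row compares 0, 2, 6 and picks B; Player 2 would get 3.
Maximizing over 7, 6, 3, Player 2 chooses L. Subgame-perfect outcome: (B, L) with payoffs (4, 7).
For the simultaneous game, intersect best replies.
Row's best replies: L→B; C→M; R→B.
Player 2's best replies: T→C; M→C; B→C.
Only (M, C) has each player best-responding; Nash payoffs (8, 6).
Sequential outcome (B, L) differs from the Nash profile (M, C).

no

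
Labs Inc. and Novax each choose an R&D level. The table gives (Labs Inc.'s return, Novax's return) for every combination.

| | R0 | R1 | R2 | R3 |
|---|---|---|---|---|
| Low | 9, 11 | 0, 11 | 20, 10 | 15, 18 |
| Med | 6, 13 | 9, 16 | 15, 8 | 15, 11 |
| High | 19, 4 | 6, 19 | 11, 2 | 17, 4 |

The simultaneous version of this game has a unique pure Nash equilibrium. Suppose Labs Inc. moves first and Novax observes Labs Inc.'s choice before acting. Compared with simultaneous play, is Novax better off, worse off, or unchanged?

Novax best-responds to each possible Labs Inc. move:
- Low: BR = R3, leader payoff 15.
- Med: BR = R1, leader payoff 9.
- High: BR = R1, leader payoff 6.
Maximizing over 15, 9, 6, Labs Inc. chooses Low. Subgame-perfect outcome: (Low, R3) with payoffs (15, 18).
Now find the simultaneous Nash equilibrium.
Labs Inc.'s best replies: R0→High; R1→Med; R2→Low; R3→High.
Novax's best replies: Low→R3; Med→R1; High→R1.
The unique mutual best reply is (Med, R1), giving (9, 16).
Novax earns 18 sequentially versus 16 at the Nash outcome: better off.

better off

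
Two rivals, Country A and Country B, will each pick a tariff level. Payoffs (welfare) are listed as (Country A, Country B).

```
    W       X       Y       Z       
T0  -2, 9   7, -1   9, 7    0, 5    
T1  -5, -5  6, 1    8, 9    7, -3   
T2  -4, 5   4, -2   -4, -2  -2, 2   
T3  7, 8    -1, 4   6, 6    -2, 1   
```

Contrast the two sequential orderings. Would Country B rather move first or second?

If Country A leads: Country B's best replies are T0→W, T1→Y, T2→W, T3→W; Country A's induced payoffs -2, 8, -4, 7; outcome (T1, Y), payoffs (8, 9).
If Country B leads: Country A's best replies are W→T3, X→T0, Y→T0, Z→T1; Country B's induced payoffs 8, -1, 7, -3; outcome (T3, W), payoffs (7, 8).
Country B gets 8 moving first and 9 moving second, so Country B prefers to move second.

second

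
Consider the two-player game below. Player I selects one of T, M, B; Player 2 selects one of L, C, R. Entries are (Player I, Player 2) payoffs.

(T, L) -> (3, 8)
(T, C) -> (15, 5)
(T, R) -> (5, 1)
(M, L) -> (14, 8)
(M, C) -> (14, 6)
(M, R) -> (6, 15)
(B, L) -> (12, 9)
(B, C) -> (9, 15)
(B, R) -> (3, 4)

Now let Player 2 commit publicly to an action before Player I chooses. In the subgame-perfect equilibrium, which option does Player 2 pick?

R

Work backward from Player I's decision.
- L → Player I plays M (best of 3, 14, 12); Player 2 gets 8.
- C → Player I plays T (best of 15, 14, 9); Player 2 gets 5.
- R → Player I plays M (best of 5, 6, 3); Player 2 gets 15.
Maximizing over 8, 5, 15, Player 2 chooses R. Subgame-perfect outcome: (M, R) with payoffs (6, 15).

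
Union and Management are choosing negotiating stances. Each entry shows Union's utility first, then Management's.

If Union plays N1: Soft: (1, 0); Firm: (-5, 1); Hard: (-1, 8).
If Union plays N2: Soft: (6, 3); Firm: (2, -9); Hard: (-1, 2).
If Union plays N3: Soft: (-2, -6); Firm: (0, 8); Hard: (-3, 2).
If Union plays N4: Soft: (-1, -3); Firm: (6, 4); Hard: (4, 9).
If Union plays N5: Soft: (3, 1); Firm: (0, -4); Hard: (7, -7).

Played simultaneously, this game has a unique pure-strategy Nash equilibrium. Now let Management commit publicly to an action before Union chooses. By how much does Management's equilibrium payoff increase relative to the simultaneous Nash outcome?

Work backward from Union's decision.
- Soft: Union compares 1, 6, -2, -1, 3 and picks N2; Management would get 3.
- Firm: Union compares -5, 2, 0, 6, 0 and picks N4; Management would get 4.
- Hard: Union compares -1, -1, -3, 4, 7 and picks N5; Management would get -7.
Among 3, 4, -7, the best is 4 at Firm. Subgame-perfect outcome: (N4, Firm) with payoffs (6, 4).
For the simultaneous game, intersect best replies.
Union's best replies: Soft→N2; Firm→N4; Hard→N5.
Management's best replies: N1→Hard; N2→Soft; N3→Firm; N4→Hard; N5→Soft.
The unique mutual best reply is (N2, Soft), giving (6, 3).
Management's commitment gain: 4 − 3 = 1.

1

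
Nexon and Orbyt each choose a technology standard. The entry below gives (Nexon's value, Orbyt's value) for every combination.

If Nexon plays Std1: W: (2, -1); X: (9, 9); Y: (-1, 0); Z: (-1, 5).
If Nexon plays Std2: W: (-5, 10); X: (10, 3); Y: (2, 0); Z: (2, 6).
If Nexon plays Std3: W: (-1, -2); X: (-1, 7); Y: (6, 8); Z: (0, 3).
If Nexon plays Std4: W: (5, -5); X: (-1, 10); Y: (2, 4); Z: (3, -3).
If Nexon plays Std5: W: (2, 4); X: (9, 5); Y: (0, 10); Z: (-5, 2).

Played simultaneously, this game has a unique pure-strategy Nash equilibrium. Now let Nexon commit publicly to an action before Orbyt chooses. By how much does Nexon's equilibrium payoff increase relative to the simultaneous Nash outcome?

3

Orbyt best-responds to each possible Nexon move:
- Std1: BR = X, leader payoff 9.
- Std2: BR = W, leader payoff -5.
- Std3: BR = Y, leader payoff 6.
- Std4: BR = X, leader payoff -1.
- Std5: BR = Y, leader payoff 0.
Nexon's induced payoffs are 9, -5, 6, -1, 0, so Nexon commits to Std1. Subgame-perfect outcome: (Std1, X) with payoffs (9, 9).
Now find the simultaneous Nash equilibrium.
Nexon's best replies: W→Std4; X→Std2; Y→Std3; Z→Std4.
Orbyt's best replies: Std1→X; Std2→W; Std3→Y; Std4→X; Std5→Y.
The unique mutual best reply is (Std3, Y), giving (6, 8).
Nexon's commitment gain: 9 − 6 = 3.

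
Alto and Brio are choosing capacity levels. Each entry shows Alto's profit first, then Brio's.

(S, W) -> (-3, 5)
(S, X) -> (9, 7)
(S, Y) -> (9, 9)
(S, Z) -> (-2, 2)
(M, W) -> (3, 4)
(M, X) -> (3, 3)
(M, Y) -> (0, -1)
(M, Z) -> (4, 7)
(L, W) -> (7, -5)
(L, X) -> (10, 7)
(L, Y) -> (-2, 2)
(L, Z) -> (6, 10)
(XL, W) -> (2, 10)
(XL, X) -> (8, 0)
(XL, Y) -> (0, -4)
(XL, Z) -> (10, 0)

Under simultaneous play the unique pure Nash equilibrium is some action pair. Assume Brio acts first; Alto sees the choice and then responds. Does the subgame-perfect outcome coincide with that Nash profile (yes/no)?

yes

Work backward from Alto's decision.
- W: BR = L, leader payoff -5.
- X: BR = L, leader payoff 7.
- Y: BR = S, leader payoff 9.
- Z: BR = XL, leader payoff 0.
Among -5, 7, 9, 0, the best is 9 at Y. Subgame-perfect outcome: (S, Y) with payoffs (9, 9).
For the simultaneous game, intersect best replies.
Alto's best replies: W→L; X→L; Y→S; Z→XL.
Brio's best replies: S→Y; M→Z; L→Z; XL→W.
The unique mutual best reply is (S, Y), giving (9, 9).
Sequential outcome (S, Y) coincides with the Nash profile (S, Y).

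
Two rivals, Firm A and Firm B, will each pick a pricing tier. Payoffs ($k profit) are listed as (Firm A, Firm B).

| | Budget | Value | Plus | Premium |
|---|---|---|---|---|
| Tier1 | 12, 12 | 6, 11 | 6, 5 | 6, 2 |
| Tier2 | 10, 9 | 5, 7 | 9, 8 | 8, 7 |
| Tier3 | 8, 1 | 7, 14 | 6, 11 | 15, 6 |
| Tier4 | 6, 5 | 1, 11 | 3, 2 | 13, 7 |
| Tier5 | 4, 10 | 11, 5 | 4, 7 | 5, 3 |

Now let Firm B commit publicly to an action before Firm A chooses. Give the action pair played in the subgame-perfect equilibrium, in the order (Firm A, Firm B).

Firm A best-responds to each possible Firm B move:
- Budget: Firm A compares 12, 10, 8, 6, 4 and picks Tier1; Firm B would get 12.
- Value: Firm A compares 6, 5, 7, 1, 11 and picks Tier5; Firm B would get 5.
- Plus: Firm A compares 6, 9, 6, 3, 4 and picks Tier2; Firm B would get 8.
- Premium: Firm A compares 6, 8, 15, 13, 5 and picks Tier3; Firm B would get 6.
Firm B's induced payoffs are 12, 5, 8, 6, so Firm B commits to Budget. Subgame-perfect outcome: (Tier1, Budget) with payoffs (12, 12).

(Tier1, Budget)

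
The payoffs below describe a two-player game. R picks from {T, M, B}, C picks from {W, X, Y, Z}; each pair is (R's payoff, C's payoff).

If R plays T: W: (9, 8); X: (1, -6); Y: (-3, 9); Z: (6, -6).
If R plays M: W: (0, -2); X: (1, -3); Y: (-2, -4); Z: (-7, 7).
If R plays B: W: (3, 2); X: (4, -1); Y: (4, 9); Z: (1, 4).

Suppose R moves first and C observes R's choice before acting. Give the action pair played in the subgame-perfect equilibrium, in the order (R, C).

(B, Y)

Backward induction with R moving first.
- T: BR = Y, leader payoff -3.
- M: BR = Z, leader payoff -7.
- B: BR = Y, leader payoff 4.
Among -3, -7, 4, the best is 4 at B. Subgame-perfect outcome: (B, Y) with payoffs (4, 9).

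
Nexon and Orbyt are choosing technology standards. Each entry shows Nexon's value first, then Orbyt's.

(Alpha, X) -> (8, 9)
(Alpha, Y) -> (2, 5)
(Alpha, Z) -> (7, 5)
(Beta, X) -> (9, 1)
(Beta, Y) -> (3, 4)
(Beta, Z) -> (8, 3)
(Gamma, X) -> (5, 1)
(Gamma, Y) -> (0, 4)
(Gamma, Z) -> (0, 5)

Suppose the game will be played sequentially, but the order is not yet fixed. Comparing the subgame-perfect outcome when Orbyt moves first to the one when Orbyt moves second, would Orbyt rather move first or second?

second

If Nexon leads: Orbyt's best replies are Alpha→X, Beta→Y, Gamma→Z; Nexon's induced payoffs 8, 3, 0; outcome (Alpha, X), payoffs (8, 9).
If Orbyt leads: Nexon's best replies are X→Beta, Y→Beta, Z→Beta; Orbyt's induced payoffs 1, 4, 3; outcome (Beta, Y), payoffs (3, 4).
Orbyt gets 4 moving first and 9 moving second, so Orbyt prefers to move second.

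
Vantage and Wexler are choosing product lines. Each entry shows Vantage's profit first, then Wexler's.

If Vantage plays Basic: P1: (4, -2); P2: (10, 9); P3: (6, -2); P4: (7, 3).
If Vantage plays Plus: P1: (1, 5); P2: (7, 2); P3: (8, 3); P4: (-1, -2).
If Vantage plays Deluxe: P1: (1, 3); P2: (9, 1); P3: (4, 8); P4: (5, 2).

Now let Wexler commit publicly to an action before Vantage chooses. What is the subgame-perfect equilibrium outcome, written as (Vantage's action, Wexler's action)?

(Basic, P2)

Vantage best-responds to each possible Wexler move:
- P1 → Vantage plays Basic (best of 4, 1, 1); Wexler gets -2.
- P2 → Vantage plays Basic (best of 10, 7, 9); Wexler gets 9.
- P3 → Vantage plays Plus (best of 6, 8, 4); Wexler gets 3.
- P4 → Vantage plays Basic (best of 7, -1, 5); Wexler gets 3.
Wexler's induced payoffs are -2, 9, 3, 3, so Wexler commits to P2. Subgame-perfect outcome: (Basic, P2) with payoffs (10, 9).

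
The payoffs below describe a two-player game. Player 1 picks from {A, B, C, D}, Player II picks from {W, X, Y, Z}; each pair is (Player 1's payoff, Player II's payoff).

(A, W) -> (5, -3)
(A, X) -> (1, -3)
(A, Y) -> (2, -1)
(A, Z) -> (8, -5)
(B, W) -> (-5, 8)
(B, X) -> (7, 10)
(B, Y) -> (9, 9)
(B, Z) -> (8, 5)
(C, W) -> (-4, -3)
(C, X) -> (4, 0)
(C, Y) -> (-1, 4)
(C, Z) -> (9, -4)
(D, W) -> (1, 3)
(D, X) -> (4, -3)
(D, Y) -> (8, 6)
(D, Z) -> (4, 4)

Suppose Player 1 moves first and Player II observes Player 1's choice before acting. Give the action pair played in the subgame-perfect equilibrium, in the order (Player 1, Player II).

(D, Y)

Work backward from Player II's decision.
- A: Player II compares -3, -3, -1, -5 and picks Y; Player 1 would get 2.
- B: Player II compares 8, 10, 9, 5 and picks X; Player 1 would get 7.
- C: Player II compares -3, 0, 4, -4 and picks Y; Player 1 would get -1.
- D: Player II compares 3, -3, 6, 4 and picks Y; Player 1 would get 8.
Among 2, 7, -1, 8, the best is 8 at D. Subgame-perfect outcome: (D, Y) with payoffs (8, 6).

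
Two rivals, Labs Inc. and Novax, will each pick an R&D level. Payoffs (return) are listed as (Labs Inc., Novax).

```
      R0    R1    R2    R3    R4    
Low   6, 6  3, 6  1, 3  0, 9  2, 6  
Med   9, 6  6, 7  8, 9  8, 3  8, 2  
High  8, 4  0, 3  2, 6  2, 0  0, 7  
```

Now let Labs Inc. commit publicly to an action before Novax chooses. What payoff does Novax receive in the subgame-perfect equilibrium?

9

Novax best-responds to each possible Labs Inc. move:
- Low → Novax plays R3 (best of 6, 6, 3, 9, 6); Labs Inc. gets 0.
- Med → Novax plays R2 (best of 6, 7, 9, 3, 2); Labs Inc. gets 8.
- High → Novax plays R4 (best of 4, 3, 6, 0, 7); Labs Inc. gets 0.
Among 0, 8, 0, the best is 8 at Med. Subgame-perfect outcome: (Med, R2) with payoffs (8, 9).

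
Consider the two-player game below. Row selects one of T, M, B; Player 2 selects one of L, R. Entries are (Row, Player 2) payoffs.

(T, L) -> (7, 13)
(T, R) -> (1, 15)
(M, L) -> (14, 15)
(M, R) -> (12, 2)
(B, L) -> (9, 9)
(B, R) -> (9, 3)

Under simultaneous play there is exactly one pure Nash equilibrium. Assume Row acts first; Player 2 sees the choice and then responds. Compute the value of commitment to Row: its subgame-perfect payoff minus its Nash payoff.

0

Work backward from Player 2's decision.
- T: Player 2 compares 13, 15 and picks R; Row would get 1.
- M: Player 2 compares 15, 2 and picks L; Row would get 14.
- B: Player 2 compares 9, 3 and picks L; Row would get 9.
Maximizing over 1, 14, 9, Row chooses M. Subgame-perfect outcome: (M, L) with payoffs (14, 15).
Under simultaneous play:
Row's best replies: L→M; R→M.
Player 2's best replies: T→R; M→L; B→L.
Only (M, L) has each player best-responding; Nash payoffs (14, 15).
Row's commitment gain: 14 − 14 = 0.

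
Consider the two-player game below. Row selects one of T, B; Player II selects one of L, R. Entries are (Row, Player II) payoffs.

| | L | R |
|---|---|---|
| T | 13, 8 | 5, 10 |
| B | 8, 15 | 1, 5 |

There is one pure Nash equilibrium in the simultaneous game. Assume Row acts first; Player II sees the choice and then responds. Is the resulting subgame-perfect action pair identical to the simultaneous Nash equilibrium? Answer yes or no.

no

Backward induction with Row moving first.
- T: Player II compares 8, 10 and picks R; Row would get 5.
- B: Player II compares 15, 5 and picks L; Row would get 8.
Row's induced payoffs are 5, 8, so Row commits to B. Subgame-perfect outcome: (B, L) with payoffs (8, 15).
For the simultaneous game, intersect best replies.
Row's best replies: L→T; R→T.
Player II's best replies: T→R; B→L.
The unique mutual best reply is (T, R), giving (5, 10).
Sequential outcome (B, L) differs from the Nash profile (T, R).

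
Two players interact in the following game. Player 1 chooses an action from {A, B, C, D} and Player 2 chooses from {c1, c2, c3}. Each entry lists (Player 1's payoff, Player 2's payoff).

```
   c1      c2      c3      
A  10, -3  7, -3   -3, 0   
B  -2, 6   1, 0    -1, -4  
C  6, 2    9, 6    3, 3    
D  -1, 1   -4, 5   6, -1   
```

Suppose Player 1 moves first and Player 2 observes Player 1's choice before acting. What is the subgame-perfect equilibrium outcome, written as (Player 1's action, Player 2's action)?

Backward induction with Player 1 moving first.
- A: Player 2 compares -3, -3, 0 and picks c3; Player 1 would get -3.
- B: Player 2 compares 6, 0, -4 and picks c1; Player 1 would get -2.
- C: Player 2 compares 2, 6, 3 and picks c2; Player 1 would get 9.
- D: Player 2 compares 1, 5, -1 and picks c2; Player 1 would get -4.
Among -3, -2, 9, -4, the best is 9 at C. Subgame-perfect outcome: (C, c2) with payoffs (9, 6).

(C, c2)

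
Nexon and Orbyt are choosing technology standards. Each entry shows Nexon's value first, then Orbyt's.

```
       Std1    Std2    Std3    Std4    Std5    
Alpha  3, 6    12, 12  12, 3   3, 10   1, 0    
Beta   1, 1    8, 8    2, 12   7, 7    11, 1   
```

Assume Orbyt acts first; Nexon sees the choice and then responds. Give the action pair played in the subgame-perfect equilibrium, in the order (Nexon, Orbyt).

(Alpha, Std2)

Backward induction with Orbyt moving first.
- Std1: BR = Alpha, leader payoff 6.
- Std2: BR = Alpha, leader payoff 12.
- Std3: BR = Alpha, leader payoff 3.
- Std4: BR = Beta, leader payoff 7.
- Std5: BR = Beta, leader payoff 1.
Maximizing over 6, 12, 3, 7, 1, Orbyt chooses Std2. Subgame-perfect outcome: (Alpha, Std2) with payoffs (12, 12).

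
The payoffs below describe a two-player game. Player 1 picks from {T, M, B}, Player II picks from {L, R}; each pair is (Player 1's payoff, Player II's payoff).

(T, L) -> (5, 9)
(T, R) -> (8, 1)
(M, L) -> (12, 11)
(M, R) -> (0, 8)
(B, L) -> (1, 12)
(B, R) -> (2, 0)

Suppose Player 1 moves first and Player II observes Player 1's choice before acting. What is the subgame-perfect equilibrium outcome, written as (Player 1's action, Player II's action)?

Player II best-responds to each possible Player 1 move:
- T → Player II plays L (best of 9, 1); Player 1 gets 5.
- M → Player II plays L (best of 11, 8); Player 1 gets 12.
- B → Player II plays L (best of 12, 0); Player 1 gets 1.
Player 1's induced payoffs are 5, 12, 1, so Player 1 commits to M. Subgame-perfect outcome: (M, L) with payoffs (12, 11).

(M, L)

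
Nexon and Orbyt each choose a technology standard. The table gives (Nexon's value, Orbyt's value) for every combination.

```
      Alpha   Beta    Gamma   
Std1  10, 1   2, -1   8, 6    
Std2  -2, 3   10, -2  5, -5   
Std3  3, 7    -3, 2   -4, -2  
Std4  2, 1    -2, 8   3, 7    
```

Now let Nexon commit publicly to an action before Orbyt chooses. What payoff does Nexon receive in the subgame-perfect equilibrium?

8

Orbyt best-responds to each possible Nexon move:
- Std1 → Orbyt plays Gamma (best of 1, -1, 6); Nexon gets 8.
- Std2 → Orbyt plays Alpha (best of 3, -2, -5); Nexon gets -2.
- Std3 → Orbyt plays Alpha (best of 7, 2, -2); Nexon gets 3.
- Std4 → Orbyt plays Beta (best of 1, 8, 7); Nexon gets -2.
Maximizing over 8, -2, 3, -2, Nexon chooses Std1. Subgame-perfect outcome: (Std1, Gamma) with payoffs (8, 6).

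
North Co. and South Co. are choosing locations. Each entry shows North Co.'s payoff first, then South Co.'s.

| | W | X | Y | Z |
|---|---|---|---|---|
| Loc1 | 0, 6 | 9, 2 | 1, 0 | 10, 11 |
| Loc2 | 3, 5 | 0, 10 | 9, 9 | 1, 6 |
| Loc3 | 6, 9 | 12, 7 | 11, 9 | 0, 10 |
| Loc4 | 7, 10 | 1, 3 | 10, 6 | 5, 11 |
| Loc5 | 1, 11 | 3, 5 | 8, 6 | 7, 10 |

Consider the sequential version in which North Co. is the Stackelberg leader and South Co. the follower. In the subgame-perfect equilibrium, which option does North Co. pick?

Backward induction with North Co. moving first.
- Loc1: South Co. compares 6, 2, 0, 11 and picks Z; North Co. would get 10.
- Loc2: South Co. compares 5, 10, 9, 6 and picks X; North Co. would get 0.
- Loc3: South Co. compares 9, 7, 9, 10 and picks Z; North Co. would get 0.
- Loc4: South Co. compares 10, 3, 6, 11 and picks Z; North Co. would get 5.
- Loc5: South Co. compares 11, 5, 6, 10 and picks W; North Co. would get 1.
Maximizing over 10, 0, 0, 5, 1, North Co. chooses Loc1. Subgame-perfect outcome: (Loc1, Z) with payoffs (10, 11).

Loc1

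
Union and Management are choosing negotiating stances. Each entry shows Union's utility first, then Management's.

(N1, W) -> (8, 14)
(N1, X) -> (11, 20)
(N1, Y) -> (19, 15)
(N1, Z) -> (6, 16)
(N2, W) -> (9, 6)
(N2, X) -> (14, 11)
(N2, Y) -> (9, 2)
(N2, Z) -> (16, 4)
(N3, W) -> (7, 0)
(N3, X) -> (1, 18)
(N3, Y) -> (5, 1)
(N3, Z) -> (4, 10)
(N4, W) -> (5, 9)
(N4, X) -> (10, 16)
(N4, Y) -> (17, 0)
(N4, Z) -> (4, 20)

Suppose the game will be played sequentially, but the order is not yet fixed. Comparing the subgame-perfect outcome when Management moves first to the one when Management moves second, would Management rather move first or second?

first

If Union leads: Management's best replies are N1→X, N2→X, N3→X, N4→Z; Union's induced payoffs 11, 14, 1, 4; outcome (N2, X), payoffs (14, 11).
If Management leads: Union's best replies are W→N2, X→N2, Y→N1, Z→N2; Management's induced payoffs 6, 11, 15, 4; outcome (N1, Y), payoffs (19, 15).
Management gets 15 moving first and 11 moving second, so Management prefers to move first.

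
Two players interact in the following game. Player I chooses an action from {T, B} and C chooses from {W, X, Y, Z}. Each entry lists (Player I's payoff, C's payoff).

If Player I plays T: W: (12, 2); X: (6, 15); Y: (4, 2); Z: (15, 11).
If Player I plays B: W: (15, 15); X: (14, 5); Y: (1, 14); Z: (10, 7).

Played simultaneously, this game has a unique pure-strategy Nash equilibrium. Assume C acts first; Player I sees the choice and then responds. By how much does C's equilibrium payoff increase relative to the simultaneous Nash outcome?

0

Solve by backward induction (C leads).
- W → Player I plays B (best of 12, 15); C gets 15.
- X → Player I plays B (best of 6, 14); C gets 5.
- Y → Player I plays T (best of 4, 1); C gets 2.
- Z → Player I plays T (best of 15, 10); C gets 11.
Maximizing over 15, 5, 2, 11, C chooses W. Subgame-perfect outcome: (B, W) with payoffs (15, 15).
Now find the simultaneous Nash equilibrium.
Player I's best replies: W→B; X→B; Y→T; Z→T.
C's best replies: T→X; B→W.
The unique mutual best reply is (B, W), giving (15, 15).
C's commitment gain: 15 − 15 = 0.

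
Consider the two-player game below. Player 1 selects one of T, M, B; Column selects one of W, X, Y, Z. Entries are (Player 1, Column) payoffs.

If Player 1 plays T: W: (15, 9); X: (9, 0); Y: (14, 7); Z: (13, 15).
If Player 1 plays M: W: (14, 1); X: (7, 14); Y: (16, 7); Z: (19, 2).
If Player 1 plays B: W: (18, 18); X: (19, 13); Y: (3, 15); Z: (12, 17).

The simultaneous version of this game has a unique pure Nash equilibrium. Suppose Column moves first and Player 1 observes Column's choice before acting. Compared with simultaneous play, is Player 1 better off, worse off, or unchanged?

Solve by backward induction (Column leads).
- W: BR = B, leader payoff 18.
- X: BR = B, leader payoff 13.
- Y: BR = M, leader payoff 7.
- Z: BR = M, leader payoff 2.
Among 18, 13, 7, 2, the best is 18 at W. Subgame-perfect outcome: (B, W) with payoffs (18, 18).
Under simultaneous play:
Player 1's best replies: W→B; X→B; Y→M; Z→M.
Column's best replies: T→Z; M→X; B→W.
Only (B, W) has each player best-responding; Nash payoffs (18, 18).
Player 1 earns 18 sequentially versus 18 at the Nash outcome: unchanged.

unchanged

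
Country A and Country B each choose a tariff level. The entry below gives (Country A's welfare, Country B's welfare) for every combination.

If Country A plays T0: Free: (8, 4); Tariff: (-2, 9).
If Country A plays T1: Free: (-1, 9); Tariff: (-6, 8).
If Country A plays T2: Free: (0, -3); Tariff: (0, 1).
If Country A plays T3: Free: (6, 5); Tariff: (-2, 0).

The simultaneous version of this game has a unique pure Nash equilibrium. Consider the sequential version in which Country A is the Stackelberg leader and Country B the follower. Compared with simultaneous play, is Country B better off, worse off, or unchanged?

better off

Country B best-responds to each possible Country A move:
- T0: Country B compares 4, 9 and picks Tariff; Country A would get -2.
- T1: Country B compares 9, 8 and picks Free; Country A would get -1.
- T2: Country B compares -3, 1 and picks Tariff; Country A would get 0.
- T3: Country B compares 5, 0 and picks Free; Country A would get 6.
Country A's induced payoffs are -2, -1, 0, 6, so Country A commits to T3. Subgame-perfect outcome: (T3, Free) with payoffs (6, 5).
Under simultaneous play:
Country A's best replies: Free→T0; Tariff→T2.
Country B's best replies: T0→Tariff; T1→Free; T2→Tariff; T3→Free.
The unique mutual best reply is (T2, Tariff), giving (0, 1).
Country B earns 5 sequentially versus 1 at the Nash outcome: better off.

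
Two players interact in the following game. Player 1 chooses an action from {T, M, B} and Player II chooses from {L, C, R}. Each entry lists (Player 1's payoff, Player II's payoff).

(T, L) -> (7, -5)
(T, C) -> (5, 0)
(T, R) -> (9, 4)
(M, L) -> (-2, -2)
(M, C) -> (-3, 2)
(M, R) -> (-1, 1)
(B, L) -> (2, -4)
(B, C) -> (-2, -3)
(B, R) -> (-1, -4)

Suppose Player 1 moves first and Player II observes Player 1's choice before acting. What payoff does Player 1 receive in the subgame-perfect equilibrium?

Solve by backward induction (Player 1 leads).
- T → Player II plays R (best of -5, 0, 4); Player 1 gets 9.
- M → Player II plays C (best of -2, 2, 1); Player 1 gets -3.
- B → Player II plays C (best of -4, -3, -4); Player 1 gets -2.
Maximizing over 9, -3, -2, Player 1 chooses T. Subgame-perfect outcome: (T, R) with payoffs (9, 4).

9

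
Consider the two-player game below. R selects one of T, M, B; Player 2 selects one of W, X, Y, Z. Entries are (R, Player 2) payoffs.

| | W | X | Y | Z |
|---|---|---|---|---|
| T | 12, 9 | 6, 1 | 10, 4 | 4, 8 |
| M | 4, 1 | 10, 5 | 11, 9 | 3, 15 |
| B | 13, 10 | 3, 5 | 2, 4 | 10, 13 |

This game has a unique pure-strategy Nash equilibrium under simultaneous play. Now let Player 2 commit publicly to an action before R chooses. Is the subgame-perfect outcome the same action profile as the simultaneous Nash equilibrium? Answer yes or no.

yes

Backward induction with Player 2 moving first.
- W → R plays B (best of 12, 4, 13); Player 2 gets 10.
- X → R plays M (best of 6, 10, 3); Player 2 gets 5.
- Y → R plays M (best of 10, 11, 2); Player 2 gets 9.
- Z → R plays B (best of 4, 3, 10); Player 2 gets 13.
Among 10, 5, 9, 13, the best is 13 at Z. Subgame-perfect outcome: (B, Z) with payoffs (10, 13).
Under simultaneous play:
R's best replies: W→B; X→M; Y→M; Z→B.
Player 2's best replies: T→W; M→Z; B→Z.
Only (B, Z) has each player best-responding; Nash payoffs (10, 13).
Sequential outcome (B, Z) coincides with the Nash profile (B, Z).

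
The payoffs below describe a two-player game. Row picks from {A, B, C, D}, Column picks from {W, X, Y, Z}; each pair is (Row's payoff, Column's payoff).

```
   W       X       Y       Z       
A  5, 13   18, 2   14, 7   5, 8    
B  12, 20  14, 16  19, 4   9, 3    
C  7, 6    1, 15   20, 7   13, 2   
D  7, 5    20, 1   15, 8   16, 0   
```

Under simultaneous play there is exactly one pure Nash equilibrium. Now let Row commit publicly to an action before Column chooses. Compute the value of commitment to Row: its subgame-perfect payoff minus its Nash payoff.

3

Solve by backward induction (Row leads).
- A: Column compares 13, 2, 7, 8 and picks W; Row would get 5.
- B: Column compares 20, 16, 4, 3 and picks W; Row would get 12.
- C: Column compares 6, 15, 7, 2 and picks X; Row would get 1.
- D: Column compares 5, 1, 8, 0 and picks Y; Row would get 15.
Among 5, 12, 1, 15, the best is 15 at D. Subgame-perfect outcome: (D, Y) with payoffs (15, 8).
For the simultaneous game, intersect best replies.
Row's best replies: W→B; X→D; Y→C; Z→D.
Column's best replies: A→W; B→W; C→X; D→Y.
Only (B, W) has each player best-responding; Nash payoffs (12, 20).
Row's commitment gain: 15 − 12 = 3.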